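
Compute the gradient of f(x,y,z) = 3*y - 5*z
(0, 3, -5)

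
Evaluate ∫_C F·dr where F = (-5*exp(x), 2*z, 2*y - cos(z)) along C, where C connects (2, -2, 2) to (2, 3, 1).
-sin(1) + sin(2) + 14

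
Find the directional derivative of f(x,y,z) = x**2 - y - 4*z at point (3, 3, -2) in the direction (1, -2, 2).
0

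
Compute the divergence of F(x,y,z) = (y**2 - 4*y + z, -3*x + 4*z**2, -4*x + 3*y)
0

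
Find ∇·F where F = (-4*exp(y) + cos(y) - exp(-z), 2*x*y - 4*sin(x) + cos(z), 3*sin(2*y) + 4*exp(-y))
2*x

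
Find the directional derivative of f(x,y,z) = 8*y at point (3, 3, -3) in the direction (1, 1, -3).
8*sqrt(11)/11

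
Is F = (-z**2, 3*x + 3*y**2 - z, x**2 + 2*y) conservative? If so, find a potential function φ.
No, ∇×F = (3, -2*x - 2*z, 3) ≠ 0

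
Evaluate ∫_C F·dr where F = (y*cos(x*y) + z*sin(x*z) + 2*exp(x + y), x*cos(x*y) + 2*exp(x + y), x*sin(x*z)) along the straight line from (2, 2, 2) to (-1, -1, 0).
-2*exp(4) - 1 + sqrt(2)*cos(pi/4 + 4) + 2*exp(-2) + sin(1)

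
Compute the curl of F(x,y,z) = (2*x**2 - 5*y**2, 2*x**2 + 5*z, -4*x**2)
(-5, 8*x, 4*x + 10*y)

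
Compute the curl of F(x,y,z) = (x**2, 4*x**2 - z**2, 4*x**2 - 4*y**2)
(-8*y + 2*z, -8*x, 8*x)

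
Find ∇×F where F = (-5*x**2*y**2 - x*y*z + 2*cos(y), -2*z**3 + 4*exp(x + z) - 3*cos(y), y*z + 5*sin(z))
(6*z**2 + z - 4*exp(x + z), -x*y, 10*x**2*y + x*z + 4*exp(x + z) + 2*sin(y))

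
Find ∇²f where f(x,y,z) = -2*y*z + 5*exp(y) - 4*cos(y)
5*exp(y) + 4*cos(y)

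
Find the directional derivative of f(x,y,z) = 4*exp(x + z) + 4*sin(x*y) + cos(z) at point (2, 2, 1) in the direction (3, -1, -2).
sqrt(14)*(8*cos(4) + sin(1) + 2*exp(3))/7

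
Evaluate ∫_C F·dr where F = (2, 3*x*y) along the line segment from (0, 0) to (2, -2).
12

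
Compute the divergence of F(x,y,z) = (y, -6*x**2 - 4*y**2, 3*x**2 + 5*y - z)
-8*y - 1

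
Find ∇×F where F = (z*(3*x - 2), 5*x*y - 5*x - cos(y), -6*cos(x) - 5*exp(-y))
(5*exp(-y), 3*x - 6*sin(x) - 2, 5*y - 5)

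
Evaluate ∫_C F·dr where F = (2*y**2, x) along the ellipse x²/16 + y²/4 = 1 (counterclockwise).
8*pi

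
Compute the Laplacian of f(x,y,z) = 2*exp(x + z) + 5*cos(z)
4*exp(x + z) - 5*cos(z)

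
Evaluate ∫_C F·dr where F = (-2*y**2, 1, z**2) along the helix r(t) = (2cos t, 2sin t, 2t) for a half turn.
64/3 + 8*pi**3/3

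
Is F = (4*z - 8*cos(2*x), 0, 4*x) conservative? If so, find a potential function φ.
Yes, F is conservative. φ = 4*x*z - 4*sin(2*x)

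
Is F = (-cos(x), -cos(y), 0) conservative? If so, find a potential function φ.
Yes, F is conservative. φ = -sin(x) - sin(y)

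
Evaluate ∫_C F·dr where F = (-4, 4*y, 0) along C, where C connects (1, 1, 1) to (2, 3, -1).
12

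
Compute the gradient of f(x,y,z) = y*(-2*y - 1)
(0, -4*y - 1, 0)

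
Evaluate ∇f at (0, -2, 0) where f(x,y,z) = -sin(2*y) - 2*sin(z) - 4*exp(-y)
(0, -2*cos(4) + 4*exp(2), -2)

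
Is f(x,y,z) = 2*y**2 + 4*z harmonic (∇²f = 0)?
No, ∇²f = 4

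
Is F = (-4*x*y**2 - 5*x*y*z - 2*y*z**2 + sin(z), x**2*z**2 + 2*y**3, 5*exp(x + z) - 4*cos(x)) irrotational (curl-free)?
No, ∇×F = (-2*x**2*z, -5*x*y - 4*y*z - 5*exp(x + z) - 4*sin(x) + cos(z), 8*x*y + 2*x*z**2 + 5*x*z + 2*z**2)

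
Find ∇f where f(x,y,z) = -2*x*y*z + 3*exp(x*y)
(y*(-2*z + 3*exp(x*y)), x*(-2*z + 3*exp(x*y)), -2*x*y)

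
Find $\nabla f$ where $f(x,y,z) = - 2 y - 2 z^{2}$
(0, -2, -4*z)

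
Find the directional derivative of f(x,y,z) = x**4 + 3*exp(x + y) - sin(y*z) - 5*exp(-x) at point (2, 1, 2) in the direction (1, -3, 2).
sqrt(14)*(-6*exp(5) + 4*exp(2)*cos(2) + 5 + 32*exp(2))*exp(-2)/14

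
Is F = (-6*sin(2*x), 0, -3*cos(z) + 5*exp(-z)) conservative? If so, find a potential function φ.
Yes, F is conservative. φ = -3*sin(z) + 3*cos(2*x) - 5*exp(-z)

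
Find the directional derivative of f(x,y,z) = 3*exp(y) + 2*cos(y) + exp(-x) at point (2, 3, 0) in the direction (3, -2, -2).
sqrt(17)*(-6*exp(5) - 3 + 4*exp(2)*sin(3))*exp(-2)/17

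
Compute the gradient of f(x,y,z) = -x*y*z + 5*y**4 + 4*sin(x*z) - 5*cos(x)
(-y*z + 4*z*cos(x*z) + 5*sin(x), -x*z + 20*y**3, x*(-y + 4*cos(x*z)))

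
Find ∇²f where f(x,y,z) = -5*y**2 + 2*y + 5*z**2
0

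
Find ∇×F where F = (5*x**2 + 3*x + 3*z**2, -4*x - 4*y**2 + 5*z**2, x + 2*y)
(2 - 10*z, 6*z - 1, -4)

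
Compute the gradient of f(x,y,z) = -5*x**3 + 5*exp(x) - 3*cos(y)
(-15*x**2 + 5*exp(x), 3*sin(y), 0)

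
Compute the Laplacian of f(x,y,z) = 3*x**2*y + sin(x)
6*y - sin(x)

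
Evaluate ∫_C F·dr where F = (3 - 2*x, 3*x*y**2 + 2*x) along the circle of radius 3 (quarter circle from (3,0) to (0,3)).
315*pi/16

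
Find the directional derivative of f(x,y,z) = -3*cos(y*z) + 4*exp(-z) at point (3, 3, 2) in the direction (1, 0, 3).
3*sqrt(10)*(9*exp(2)*sin(6) - 4)*exp(-2)/10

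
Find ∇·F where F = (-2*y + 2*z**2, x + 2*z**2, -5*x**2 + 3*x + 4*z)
4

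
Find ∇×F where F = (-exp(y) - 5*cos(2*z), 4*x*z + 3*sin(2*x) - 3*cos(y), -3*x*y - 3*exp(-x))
(-7*x, 3*y + 10*sin(2*z) - 3*exp(-x), 4*z + exp(y) + 6*cos(2*x))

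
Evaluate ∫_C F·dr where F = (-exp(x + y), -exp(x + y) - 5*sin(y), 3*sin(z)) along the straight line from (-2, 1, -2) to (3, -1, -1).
-exp(2) - 3*cos(1) + 3*cos(2) + exp(-1)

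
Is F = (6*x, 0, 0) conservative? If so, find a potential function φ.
Yes, F is conservative. φ = 3*x**2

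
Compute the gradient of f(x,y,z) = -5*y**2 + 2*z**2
(0, -10*y, 4*z)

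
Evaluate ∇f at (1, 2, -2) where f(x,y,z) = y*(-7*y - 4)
(0, -32, 0)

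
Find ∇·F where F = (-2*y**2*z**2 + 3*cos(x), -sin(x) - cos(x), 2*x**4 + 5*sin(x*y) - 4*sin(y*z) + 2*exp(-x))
-4*y*cos(y*z) - 3*sin(x)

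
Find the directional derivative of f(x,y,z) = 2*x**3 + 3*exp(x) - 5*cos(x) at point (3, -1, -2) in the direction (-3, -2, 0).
-3*sqrt(13)*(5*sin(3) + 54 + 3*exp(3))/13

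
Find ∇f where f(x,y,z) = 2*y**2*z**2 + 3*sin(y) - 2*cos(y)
(0, 4*y*z**2 + 2*sin(y) + 3*cos(y), 4*y**2*z)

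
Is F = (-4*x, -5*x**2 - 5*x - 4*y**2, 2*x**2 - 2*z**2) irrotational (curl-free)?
No, ∇×F = (0, -4*x, -10*x - 5)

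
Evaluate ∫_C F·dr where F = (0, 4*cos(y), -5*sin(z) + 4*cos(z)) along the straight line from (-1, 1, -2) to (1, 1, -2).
0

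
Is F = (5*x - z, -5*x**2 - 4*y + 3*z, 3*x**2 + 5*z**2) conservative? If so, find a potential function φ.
No, ∇×F = (-3, -6*x - 1, -10*x) ≠ 0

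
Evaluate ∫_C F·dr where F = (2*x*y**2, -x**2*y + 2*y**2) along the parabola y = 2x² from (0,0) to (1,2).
16/3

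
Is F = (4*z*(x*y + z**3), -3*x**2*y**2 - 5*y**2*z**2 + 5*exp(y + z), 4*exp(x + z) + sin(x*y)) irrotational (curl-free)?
No, ∇×F = (x*cos(x*y) + 10*y**2*z - 5*exp(y + z), 4*x*y - y*cos(x*y) + 16*z**3 - 4*exp(x + z), 2*x*(-3*y**2 - 2*z))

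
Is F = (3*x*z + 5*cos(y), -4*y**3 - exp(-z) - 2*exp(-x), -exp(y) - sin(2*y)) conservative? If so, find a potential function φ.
No, ∇×F = (-exp(y) - 2*cos(2*y) - exp(-z), 3*x, 5*sin(y) + 2*exp(-x)) ≠ 0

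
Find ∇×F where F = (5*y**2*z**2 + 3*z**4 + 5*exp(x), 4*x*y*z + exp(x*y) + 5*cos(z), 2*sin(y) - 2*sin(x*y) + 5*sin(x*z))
(-4*x*y - 2*x*cos(x*y) + 5*sin(z) + 2*cos(y), 10*y**2*z + 2*y*cos(x*y) + 12*z**3 - 5*z*cos(x*z), y*(-10*z**2 + 4*z + exp(x*y)))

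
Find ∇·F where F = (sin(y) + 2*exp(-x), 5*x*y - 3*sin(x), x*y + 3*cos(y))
5*x - 2*exp(-x)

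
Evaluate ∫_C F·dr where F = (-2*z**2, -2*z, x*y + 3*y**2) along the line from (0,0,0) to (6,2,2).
-4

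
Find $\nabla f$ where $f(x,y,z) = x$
(1, 0, 0)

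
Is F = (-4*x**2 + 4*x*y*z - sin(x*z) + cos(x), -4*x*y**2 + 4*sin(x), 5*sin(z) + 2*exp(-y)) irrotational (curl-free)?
No, ∇×F = (-2*exp(-y), x*(4*y - cos(x*z)), -4*x*z - 4*y**2 + 4*cos(x))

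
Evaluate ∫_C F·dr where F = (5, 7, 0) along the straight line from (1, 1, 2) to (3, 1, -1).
10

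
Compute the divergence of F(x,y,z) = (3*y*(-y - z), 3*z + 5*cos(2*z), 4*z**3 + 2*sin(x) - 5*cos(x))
12*z**2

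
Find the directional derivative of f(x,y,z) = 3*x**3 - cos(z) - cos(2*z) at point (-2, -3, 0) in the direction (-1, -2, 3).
-18*sqrt(14)/7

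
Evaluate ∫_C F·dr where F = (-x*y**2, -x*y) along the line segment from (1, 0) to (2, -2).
-17/3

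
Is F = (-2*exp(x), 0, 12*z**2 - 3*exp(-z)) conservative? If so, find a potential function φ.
Yes, F is conservative. φ = 4*z**3 - 2*exp(x) + 3*exp(-z)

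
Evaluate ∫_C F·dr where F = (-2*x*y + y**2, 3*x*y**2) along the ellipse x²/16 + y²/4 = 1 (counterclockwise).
24*pi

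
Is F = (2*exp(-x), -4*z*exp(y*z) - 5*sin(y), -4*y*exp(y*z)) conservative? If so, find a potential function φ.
Yes, F is conservative. φ = -4*exp(y*z) + 5*cos(y) - 2*exp(-x)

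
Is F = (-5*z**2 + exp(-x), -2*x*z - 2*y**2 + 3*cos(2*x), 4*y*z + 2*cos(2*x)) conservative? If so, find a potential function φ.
No, ∇×F = (2*x + 4*z, -10*z + 4*sin(2*x), -2*z - 6*sin(2*x)) ≠ 0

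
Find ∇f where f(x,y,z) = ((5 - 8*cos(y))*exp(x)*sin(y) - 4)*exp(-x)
(4*exp(-x), 5*cos(y) - 8*cos(2*y), 0)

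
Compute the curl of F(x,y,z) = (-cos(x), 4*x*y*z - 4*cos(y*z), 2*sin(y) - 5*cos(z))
(-4*x*y - 4*y*sin(y*z) + 2*cos(y), 0, 4*y*z)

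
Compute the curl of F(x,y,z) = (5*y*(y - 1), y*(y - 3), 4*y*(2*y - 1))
(16*y - 4, 0, 5 - 10*y)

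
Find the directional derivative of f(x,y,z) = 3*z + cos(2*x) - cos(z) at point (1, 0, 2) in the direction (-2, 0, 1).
sqrt(5)*(3/5 + sin(2))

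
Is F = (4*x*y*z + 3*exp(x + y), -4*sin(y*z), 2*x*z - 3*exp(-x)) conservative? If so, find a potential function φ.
No, ∇×F = (4*y*cos(y*z), 4*x*y - 2*z - 3*exp(-x), -4*x*z - 3*exp(x + y)) ≠ 0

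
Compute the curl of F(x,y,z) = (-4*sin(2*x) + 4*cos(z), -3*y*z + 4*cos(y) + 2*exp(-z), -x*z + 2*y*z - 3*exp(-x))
(3*y + 2*z + 2*exp(-z), z - 4*sin(z) - 3*exp(-x), 0)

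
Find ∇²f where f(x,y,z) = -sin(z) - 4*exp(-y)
sin(z) - 4*exp(-y)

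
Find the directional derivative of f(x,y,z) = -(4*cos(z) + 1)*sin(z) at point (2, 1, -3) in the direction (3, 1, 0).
0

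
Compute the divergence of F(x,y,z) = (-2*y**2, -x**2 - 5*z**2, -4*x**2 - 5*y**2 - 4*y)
0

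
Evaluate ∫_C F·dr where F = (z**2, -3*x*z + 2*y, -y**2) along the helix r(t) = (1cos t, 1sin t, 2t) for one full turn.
2*pi*(-1 + 5*pi)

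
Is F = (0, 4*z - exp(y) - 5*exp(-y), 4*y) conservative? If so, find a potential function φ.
Yes, F is conservative. φ = 4*y*z - exp(y) + 5*exp(-y)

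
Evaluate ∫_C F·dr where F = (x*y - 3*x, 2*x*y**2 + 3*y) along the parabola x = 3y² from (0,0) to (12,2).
-282/5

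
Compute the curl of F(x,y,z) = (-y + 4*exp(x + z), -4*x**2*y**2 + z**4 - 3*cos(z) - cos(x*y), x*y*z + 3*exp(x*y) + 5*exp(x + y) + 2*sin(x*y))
(x*z + 3*x*exp(x*y) + 2*x*cos(x*y) - 4*z**3 + 5*exp(x + y) - 3*sin(z), -y*z - 3*y*exp(x*y) - 2*y*cos(x*y) - 5*exp(x + y) + 4*exp(x + z), -8*x*y**2 + y*sin(x*y) + 1)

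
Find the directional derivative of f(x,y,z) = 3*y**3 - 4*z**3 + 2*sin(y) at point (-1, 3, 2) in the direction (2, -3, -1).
-3*sqrt(14)*(2*cos(3) + 65)/14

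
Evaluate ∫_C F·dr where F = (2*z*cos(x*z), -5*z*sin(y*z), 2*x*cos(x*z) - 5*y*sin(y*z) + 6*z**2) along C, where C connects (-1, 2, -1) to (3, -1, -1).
-2*sin(1) - 2*sin(3) - 5*cos(2) + 5*cos(1)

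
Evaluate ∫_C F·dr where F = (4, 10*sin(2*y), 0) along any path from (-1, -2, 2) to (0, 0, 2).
5*cos(4) - 1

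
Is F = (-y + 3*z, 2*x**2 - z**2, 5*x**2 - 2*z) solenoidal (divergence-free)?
No, ∇·F = -2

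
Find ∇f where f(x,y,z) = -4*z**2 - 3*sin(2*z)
(0, 0, -8*z - 6*cos(2*z))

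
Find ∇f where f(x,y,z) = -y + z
(0, -1, 1)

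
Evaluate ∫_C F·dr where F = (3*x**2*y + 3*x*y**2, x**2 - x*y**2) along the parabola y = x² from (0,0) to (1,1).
46/35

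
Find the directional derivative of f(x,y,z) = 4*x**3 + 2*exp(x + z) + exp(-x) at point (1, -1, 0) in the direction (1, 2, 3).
sqrt(14)*(-exp(-1) + 12 + 8*E)/14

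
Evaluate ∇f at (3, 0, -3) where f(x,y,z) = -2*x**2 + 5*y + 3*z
(-12, 5, 3)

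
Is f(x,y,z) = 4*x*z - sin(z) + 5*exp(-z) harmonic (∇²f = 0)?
No, ∇²f = sin(z) + 5*exp(-z)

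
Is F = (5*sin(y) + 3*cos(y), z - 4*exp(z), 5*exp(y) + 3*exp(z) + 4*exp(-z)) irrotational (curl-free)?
No, ∇×F = (5*exp(y) + 4*exp(z) - 1, 0, 3*sin(y) - 5*cos(y))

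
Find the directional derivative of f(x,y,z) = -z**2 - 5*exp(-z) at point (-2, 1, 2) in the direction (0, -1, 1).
sqrt(2)*(5 - 4*exp(2))*exp(-2)/2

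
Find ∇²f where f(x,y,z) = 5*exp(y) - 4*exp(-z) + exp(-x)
5*exp(y) - 4*exp(-z) + exp(-x)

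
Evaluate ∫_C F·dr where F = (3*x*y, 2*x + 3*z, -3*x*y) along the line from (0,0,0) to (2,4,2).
20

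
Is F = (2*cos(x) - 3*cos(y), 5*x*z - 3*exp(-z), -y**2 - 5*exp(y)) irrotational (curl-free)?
No, ∇×F = (-5*x - 2*y - 5*exp(y) - 3*exp(-z), 0, 5*z - 3*sin(y))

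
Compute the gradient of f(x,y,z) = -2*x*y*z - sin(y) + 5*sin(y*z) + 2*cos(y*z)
(-2*y*z, -2*x*z - 2*z*sin(y*z) + 5*z*cos(y*z) - cos(y), y*(-2*x - 2*sin(y*z) + 5*cos(y*z)))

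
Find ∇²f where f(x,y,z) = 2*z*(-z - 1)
-4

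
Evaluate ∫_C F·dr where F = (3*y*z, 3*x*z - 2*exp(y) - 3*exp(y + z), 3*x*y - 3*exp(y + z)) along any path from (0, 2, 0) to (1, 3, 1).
-3*exp(4) - 2*exp(3) + 9 + 5*exp(2)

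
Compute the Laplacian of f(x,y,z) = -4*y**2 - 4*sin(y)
4*sin(y) - 8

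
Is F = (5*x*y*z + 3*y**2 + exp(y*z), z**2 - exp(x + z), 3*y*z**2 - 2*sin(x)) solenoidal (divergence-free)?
No, ∇·F = 11*y*z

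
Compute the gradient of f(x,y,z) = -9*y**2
(0, -18*y, 0)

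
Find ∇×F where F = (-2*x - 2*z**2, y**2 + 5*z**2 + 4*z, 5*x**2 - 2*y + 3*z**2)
(-10*z - 6, -10*x - 4*z, 0)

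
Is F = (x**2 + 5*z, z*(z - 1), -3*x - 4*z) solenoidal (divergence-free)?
No, ∇·F = 2*x - 4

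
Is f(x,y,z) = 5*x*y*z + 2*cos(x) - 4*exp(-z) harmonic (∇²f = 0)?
No, ∇²f = -2*cos(x) - 4*exp(-z)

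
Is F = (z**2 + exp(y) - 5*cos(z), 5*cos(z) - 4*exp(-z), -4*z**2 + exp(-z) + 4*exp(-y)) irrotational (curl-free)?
No, ∇×F = (5*sin(z) - 4*exp(-z) - 4*exp(-y), 2*z + 5*sin(z), -exp(y))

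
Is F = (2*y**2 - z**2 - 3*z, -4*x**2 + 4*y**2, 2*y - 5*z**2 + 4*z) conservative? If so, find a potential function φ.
No, ∇×F = (2, -2*z - 3, -8*x - 4*y) ≠ 0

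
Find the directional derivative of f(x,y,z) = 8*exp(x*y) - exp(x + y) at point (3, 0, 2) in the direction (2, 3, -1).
sqrt(14)*(72 - 5*exp(3))/14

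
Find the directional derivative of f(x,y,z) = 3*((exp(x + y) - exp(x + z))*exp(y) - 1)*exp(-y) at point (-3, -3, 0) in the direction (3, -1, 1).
3*sqrt(11)*(-exp(9) - 4*exp(3) + 2)*exp(-6)/11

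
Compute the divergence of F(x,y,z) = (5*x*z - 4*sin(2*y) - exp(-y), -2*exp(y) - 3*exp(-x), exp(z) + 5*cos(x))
5*z - 2*exp(y) + exp(z)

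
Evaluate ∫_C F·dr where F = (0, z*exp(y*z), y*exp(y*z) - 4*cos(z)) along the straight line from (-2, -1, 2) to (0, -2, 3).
(-exp(4) + 1 + 4*(-sin(3) + sin(2))*exp(6))*exp(-6)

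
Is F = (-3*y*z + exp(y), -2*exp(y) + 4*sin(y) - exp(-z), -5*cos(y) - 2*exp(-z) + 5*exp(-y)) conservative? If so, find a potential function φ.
No, ∇×F = (5*sin(y) - exp(-z) - 5*exp(-y), -3*y, 3*z - exp(y)) ≠ 0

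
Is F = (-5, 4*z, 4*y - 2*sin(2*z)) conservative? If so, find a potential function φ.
Yes, F is conservative. φ = -5*x + 4*y*z + cos(2*z)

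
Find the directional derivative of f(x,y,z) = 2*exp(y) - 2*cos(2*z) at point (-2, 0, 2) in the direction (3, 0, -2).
-8*sqrt(13)*sin(4)/13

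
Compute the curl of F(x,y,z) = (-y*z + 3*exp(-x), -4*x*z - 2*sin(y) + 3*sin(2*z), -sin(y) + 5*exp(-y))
(4*x - cos(y) - 6*cos(2*z) - 5*exp(-y), -y, -3*z)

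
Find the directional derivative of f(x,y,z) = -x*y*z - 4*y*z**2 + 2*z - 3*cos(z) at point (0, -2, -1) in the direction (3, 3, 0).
-3*sqrt(2)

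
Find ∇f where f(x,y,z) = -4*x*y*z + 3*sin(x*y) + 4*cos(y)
(y*(-4*z + 3*cos(x*y)), -4*x*z + 3*x*cos(x*y) - 4*sin(y), -4*x*y)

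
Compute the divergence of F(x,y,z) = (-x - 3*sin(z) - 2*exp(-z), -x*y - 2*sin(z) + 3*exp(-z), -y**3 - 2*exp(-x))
-x - 1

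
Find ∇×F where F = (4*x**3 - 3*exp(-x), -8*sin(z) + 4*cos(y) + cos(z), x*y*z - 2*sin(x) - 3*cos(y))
(x*z + 3*sin(y) + sin(z) + 8*cos(z), -y*z + 2*cos(x), 0)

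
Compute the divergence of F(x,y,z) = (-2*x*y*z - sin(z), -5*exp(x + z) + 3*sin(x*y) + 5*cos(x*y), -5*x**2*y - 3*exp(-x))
-5*x*sin(x*y) + 3*x*cos(x*y) - 2*y*z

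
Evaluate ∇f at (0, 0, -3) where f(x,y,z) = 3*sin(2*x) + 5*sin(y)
(6, 5, 0)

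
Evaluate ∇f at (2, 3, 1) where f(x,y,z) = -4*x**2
(-16, 0, 0)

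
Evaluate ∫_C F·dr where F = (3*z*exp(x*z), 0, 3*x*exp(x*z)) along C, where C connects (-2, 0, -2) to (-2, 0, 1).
3*(1 - exp(6))*exp(-2)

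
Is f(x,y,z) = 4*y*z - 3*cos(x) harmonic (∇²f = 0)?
No, ∇²f = 3*cos(x)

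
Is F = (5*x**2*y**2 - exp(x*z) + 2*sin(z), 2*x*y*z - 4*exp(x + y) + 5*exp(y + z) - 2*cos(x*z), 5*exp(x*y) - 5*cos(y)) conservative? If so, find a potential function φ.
No, ∇×F = (-2*x*y + 5*x*exp(x*y) - 2*x*sin(x*z) - 5*exp(y + z) + 5*sin(y), -x*exp(x*z) - 5*y*exp(x*y) + 2*cos(z), -10*x**2*y + 2*y*z + 2*z*sin(x*z) - 4*exp(x + y)) ≠ 0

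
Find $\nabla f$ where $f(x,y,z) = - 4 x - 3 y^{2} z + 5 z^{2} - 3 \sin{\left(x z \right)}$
(-3*z*cos(x*z) - 4, -6*y*z, -3*x*cos(x*z) - 3*y**2 + 10*z)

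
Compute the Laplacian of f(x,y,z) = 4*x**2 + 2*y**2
12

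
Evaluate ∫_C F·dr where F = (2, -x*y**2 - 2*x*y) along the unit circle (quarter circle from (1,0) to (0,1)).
-8/3 - pi/16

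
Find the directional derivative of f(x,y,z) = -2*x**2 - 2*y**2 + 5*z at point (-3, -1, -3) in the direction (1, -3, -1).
-5*sqrt(11)/11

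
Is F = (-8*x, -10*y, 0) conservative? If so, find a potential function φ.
Yes, F is conservative. φ = -4*x**2 - 5*y**2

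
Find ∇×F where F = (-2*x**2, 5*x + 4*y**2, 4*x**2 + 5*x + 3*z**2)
(0, -8*x - 5, 5)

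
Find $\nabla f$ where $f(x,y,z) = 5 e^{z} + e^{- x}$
(-exp(-x), 0, 5*exp(z))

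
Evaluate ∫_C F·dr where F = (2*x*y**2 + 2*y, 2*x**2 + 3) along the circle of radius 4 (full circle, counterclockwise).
-32*pi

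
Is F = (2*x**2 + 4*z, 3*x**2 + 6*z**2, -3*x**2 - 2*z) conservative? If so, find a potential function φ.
No, ∇×F = (-12*z, 6*x + 4, 6*x) ≠ 0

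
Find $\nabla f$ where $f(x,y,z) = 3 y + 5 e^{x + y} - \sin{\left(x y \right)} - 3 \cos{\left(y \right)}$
(-y*cos(x*y) + 5*exp(x + y), -x*cos(x*y) + 5*exp(x + y) + 3*sin(y) + 3, 0)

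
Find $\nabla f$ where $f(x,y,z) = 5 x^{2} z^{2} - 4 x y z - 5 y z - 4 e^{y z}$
(2*z*(5*x*z - 2*y), z*(-4*x - 4*exp(y*z) - 5), 10*x**2*z - 4*x*y - 4*y*exp(y*z) - 5*y)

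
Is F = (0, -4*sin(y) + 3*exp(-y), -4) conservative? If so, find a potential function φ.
Yes, F is conservative. φ = -4*z + 4*cos(y) - 3*exp(-y)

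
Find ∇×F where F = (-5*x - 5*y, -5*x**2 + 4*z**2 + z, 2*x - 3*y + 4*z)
(-8*z - 4, -2, 5 - 10*x)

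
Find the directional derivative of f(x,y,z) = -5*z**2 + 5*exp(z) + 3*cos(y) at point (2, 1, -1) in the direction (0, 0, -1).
-10 - 5*exp(-1)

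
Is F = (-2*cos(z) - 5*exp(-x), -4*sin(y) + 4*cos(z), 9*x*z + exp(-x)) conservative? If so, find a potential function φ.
No, ∇×F = (4*sin(z), -9*z + 2*sin(z) + exp(-x), 0) ≠ 0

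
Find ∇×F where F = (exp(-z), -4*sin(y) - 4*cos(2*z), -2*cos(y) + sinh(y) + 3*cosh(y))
(2*sin(y) - 8*sin(2*z) + 3*sinh(y) + cosh(y), -exp(-z), 0)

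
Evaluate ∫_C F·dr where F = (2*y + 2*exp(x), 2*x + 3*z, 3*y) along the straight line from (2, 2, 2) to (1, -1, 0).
-22 - 2*exp(2) + 2*E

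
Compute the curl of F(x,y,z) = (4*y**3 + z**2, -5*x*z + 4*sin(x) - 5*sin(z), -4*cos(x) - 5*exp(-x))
(5*x + 5*cos(z), 2*z - 4*sin(x) - 5*exp(-x), -12*y**2 - 5*z + 4*cos(x))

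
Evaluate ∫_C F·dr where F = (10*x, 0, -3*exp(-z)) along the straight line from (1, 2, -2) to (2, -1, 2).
15 - 6*sinh(2)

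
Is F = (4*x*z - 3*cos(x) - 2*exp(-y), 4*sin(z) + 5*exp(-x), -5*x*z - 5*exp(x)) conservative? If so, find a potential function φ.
No, ∇×F = (-4*cos(z), 4*x + 5*z + 5*exp(x), -2*exp(-y) - 5*exp(-x)) ≠ 0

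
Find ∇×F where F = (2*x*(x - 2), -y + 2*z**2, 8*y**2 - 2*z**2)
(16*y - 4*z, 0, 0)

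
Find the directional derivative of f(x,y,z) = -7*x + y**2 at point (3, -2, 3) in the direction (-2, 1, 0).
2*sqrt(5)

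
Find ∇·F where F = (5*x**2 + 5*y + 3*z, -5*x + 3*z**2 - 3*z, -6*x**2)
10*x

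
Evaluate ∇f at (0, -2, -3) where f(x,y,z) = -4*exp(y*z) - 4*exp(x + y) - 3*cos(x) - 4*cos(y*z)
(-4*exp(-2), -4*exp(-2) - 12*sin(6) + 12*exp(6), -8*sin(6) + 8*exp(6))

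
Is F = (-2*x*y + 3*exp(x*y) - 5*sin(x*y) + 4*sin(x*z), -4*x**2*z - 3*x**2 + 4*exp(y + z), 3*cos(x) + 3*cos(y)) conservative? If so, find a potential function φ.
No, ∇×F = (4*x**2 - 4*exp(y + z) - 3*sin(y), 4*x*cos(x*z) + 3*sin(x), x*(-8*z - 3*exp(x*y) + 5*cos(x*y) - 4)) ≠ 0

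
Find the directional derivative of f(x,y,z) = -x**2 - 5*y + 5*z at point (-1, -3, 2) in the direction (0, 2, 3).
5*sqrt(13)/13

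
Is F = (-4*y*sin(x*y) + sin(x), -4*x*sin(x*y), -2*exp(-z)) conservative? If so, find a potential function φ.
Yes, F is conservative. φ = -cos(x) + 4*cos(x*y) + 2*exp(-z)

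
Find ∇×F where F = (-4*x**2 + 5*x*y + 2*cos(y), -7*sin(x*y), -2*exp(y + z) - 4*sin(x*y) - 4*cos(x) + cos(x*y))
(-x*sin(x*y) - 4*x*cos(x*y) - 2*exp(y + z), y*sin(x*y) + 4*y*cos(x*y) - 4*sin(x), -5*x - 7*y*cos(x*y) + 2*sin(y))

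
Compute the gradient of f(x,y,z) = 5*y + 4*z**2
(0, 5, 8*z)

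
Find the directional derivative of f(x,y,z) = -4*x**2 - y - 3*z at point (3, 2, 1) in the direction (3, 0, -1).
-69*sqrt(10)/10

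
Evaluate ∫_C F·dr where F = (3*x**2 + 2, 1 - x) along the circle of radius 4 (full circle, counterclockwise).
-16*pi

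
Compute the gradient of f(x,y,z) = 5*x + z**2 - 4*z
(5, 0, 2*z - 4)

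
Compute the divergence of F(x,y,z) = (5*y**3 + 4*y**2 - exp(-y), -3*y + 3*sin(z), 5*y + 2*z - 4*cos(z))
4*sin(z) - 1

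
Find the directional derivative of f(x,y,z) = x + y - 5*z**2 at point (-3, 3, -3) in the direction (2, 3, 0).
5*sqrt(13)/13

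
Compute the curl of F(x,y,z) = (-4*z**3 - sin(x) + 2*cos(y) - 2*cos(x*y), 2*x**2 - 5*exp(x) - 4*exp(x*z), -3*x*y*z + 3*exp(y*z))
(-3*x*z + 4*x*exp(x*z) + 3*z*exp(y*z), 3*z*(y - 4*z), -2*x*sin(x*y) + 4*x - 4*z*exp(x*z) - 5*exp(x) + 2*sin(y))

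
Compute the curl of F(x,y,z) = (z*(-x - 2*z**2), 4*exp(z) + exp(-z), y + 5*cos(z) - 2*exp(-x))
(-4*exp(z) + 1 + exp(-z), -x - 6*z**2 - 2*exp(-x), 0)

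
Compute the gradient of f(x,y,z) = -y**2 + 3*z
(0, -2*y, 3)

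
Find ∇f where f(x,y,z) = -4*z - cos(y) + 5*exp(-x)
(-5*exp(-x), sin(y), -4)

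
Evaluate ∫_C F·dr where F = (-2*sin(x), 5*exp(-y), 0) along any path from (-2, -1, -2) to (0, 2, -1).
-5*exp(-2) - 2*cos(2) + 2 + 5*E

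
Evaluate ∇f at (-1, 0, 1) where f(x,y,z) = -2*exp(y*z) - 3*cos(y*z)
(0, -2, 0)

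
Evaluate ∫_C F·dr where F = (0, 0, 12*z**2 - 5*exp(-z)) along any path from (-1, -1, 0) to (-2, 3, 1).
-1 + 5*exp(-1)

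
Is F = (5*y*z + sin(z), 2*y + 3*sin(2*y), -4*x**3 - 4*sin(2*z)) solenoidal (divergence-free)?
No, ∇·F = -12*sin(y)**2 + 16*sin(z)**2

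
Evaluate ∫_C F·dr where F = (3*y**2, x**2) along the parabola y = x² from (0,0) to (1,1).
11/10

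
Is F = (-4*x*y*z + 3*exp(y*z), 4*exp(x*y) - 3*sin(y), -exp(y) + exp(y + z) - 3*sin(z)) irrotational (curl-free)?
No, ∇×F = (-exp(y) + exp(y + z), y*(-4*x + 3*exp(y*z)), 4*x*z + 4*y*exp(x*y) - 3*z*exp(y*z))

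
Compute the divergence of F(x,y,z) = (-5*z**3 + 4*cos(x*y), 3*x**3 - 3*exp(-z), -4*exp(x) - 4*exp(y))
-4*y*sin(x*y)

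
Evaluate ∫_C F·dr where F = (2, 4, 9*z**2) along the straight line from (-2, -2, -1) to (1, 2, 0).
25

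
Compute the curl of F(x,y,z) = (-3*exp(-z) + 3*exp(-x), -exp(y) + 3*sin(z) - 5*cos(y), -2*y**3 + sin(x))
(-6*y**2 - 3*cos(z), -cos(x) + 3*exp(-z), 0)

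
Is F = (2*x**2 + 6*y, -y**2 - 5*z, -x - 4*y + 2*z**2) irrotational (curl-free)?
No, ∇×F = (1, 1, -6)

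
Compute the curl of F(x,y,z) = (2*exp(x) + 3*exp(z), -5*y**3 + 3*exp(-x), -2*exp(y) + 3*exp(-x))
(-2*exp(y), 3*exp(z) + 3*exp(-x), -3*exp(-x))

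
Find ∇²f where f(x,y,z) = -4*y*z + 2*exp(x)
2*exp(x)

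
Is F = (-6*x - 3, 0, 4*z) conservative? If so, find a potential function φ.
Yes, F is conservative. φ = -3*x**2 - 3*x + 2*z**2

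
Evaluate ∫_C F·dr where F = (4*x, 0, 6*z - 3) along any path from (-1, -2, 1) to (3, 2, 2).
22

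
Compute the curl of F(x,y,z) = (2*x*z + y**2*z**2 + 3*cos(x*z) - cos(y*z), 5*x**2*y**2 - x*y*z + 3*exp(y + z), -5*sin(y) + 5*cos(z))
(x*y - 3*exp(y + z) - 5*cos(y), -3*x*sin(x*z) + 2*x + 2*y**2*z + y*sin(y*z), 10*x*y**2 - 2*y*z**2 - y*z - z*sin(y*z))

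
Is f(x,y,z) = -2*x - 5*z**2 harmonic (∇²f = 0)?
No, ∇²f = -10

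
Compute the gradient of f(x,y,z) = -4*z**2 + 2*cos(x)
(-2*sin(x), 0, -8*z)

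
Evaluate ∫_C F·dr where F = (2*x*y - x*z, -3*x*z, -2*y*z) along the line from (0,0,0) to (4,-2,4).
32/3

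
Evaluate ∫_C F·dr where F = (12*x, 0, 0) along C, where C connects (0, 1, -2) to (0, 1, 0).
0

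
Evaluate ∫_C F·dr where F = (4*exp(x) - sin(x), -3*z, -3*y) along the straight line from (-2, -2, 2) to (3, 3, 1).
-21 + cos(3) - 4*exp(-2) - cos(2) + 4*exp(3)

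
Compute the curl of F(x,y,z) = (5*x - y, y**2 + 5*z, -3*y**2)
(-6*y - 5, 0, 1)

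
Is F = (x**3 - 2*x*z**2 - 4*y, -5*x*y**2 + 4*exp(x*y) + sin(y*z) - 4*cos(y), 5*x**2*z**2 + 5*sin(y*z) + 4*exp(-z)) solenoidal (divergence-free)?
No, ∇·F = 10*x**2*z + 3*x**2 - 10*x*y + 4*x*exp(x*y) + 5*y*cos(y*z) - 2*z**2 + z*cos(y*z) + 4*sin(y) - 4*exp(-z)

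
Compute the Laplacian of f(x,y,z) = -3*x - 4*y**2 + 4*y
-8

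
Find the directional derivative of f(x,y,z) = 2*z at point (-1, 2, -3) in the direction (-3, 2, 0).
0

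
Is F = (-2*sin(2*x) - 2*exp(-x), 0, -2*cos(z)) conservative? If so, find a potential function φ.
Yes, F is conservative. φ = -2*sin(z) + cos(2*x) + 2*exp(-x)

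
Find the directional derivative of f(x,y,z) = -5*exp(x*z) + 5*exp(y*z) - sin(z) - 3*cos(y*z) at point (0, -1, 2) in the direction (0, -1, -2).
2*sqrt(5)*cos(2)/5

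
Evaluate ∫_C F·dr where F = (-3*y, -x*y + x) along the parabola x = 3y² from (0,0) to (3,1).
-23/4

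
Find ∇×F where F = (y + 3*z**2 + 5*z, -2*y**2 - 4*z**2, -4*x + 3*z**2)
(8*z, 6*z + 9, -1)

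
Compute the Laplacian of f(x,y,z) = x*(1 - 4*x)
-8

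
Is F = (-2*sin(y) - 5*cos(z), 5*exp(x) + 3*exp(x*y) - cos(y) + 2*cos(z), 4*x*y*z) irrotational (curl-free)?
No, ∇×F = (4*x*z + 2*sin(z), -4*y*z + 5*sin(z), 3*y*exp(x*y) + 5*exp(x) + 2*cos(y))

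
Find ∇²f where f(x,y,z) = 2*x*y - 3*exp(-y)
-3*exp(-y)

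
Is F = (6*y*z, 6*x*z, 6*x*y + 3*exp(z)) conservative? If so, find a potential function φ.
Yes, F is conservative. φ = 6*x*y*z + 3*exp(z)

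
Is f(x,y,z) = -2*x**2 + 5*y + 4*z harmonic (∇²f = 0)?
No, ∇²f = -4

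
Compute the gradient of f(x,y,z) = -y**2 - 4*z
(0, -2*y, -4)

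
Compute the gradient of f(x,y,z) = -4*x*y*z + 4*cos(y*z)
(-4*y*z, -4*z*(x + sin(y*z)), -4*y*(x + sin(y*z)))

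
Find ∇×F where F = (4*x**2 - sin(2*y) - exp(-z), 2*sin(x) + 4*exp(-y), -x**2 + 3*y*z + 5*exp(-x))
(3*z, 2*x + exp(-z) + 5*exp(-x), 2*cos(x) + 2*cos(2*y))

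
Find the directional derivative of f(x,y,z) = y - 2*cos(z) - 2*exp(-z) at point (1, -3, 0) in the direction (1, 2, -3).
-2*sqrt(14)/7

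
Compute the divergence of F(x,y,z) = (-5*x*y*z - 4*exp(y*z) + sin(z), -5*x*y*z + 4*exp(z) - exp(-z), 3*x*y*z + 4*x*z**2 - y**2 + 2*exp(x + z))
3*x*y + 3*x*z - 5*y*z + 2*exp(x + z)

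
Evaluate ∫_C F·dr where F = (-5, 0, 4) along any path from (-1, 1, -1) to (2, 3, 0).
-11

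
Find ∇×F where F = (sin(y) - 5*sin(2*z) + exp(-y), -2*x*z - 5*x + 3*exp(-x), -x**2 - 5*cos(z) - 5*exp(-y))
(2*x + 5*exp(-y), 2*x - 10*cos(2*z), -2*z - cos(y) - 5 + exp(-y) - 3*exp(-x))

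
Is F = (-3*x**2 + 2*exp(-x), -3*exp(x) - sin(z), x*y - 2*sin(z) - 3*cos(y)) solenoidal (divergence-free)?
No, ∇·F = -6*x - 2*cos(z) - 2*exp(-x)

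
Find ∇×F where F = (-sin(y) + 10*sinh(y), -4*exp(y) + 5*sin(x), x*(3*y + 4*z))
(3*x, -3*y - 4*z, 5*cos(x) + cos(y) - 10*cosh(y))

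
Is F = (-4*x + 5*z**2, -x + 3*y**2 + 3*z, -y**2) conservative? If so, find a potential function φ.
No, ∇×F = (-2*y - 3, 10*z, -1) ≠ 0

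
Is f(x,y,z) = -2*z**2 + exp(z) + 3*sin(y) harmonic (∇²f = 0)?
No, ∇²f = exp(z) - 3*sin(y) - 4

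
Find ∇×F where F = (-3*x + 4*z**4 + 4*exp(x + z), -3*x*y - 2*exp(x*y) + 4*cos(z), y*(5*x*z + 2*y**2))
(5*x*z + 6*y**2 + 4*sin(z), -5*y*z + 16*z**3 + 4*exp(x + z), y*(-2*exp(x*y) - 3))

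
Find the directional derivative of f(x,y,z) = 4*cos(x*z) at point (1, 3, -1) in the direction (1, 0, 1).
0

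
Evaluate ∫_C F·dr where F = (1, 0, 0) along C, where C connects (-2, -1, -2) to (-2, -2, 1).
0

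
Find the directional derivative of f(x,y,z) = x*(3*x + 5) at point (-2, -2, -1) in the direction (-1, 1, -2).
7*sqrt(6)/6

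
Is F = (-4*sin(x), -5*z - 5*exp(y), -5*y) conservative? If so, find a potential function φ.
Yes, F is conservative. φ = -5*y*z - 5*exp(y) + 4*cos(x)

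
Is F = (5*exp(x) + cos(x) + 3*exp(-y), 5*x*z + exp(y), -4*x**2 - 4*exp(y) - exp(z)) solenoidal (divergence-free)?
No, ∇·F = 5*exp(x) + exp(y) - exp(z) - sin(x)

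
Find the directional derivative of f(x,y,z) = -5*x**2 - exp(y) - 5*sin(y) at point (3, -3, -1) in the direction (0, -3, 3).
sqrt(2)*(5*exp(3)*cos(3) + 1)*exp(-3)/2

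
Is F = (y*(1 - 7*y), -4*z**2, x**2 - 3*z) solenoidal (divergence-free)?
No, ∇·F = -3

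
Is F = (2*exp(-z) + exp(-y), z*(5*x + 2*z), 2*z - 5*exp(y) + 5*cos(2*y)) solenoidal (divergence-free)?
No, ∇·F = 2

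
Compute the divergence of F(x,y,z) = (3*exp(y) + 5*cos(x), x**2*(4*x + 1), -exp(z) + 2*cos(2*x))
-exp(z) - 5*sin(x)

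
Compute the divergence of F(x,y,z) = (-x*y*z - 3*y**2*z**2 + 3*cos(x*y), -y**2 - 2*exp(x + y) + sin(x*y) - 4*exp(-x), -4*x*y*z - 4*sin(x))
-4*x*y + x*cos(x*y) - y*z - 3*y*sin(x*y) - 2*y - 2*exp(x + y)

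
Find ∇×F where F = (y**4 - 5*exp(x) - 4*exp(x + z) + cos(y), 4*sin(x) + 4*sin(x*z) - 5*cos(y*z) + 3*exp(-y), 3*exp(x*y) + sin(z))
(3*x*exp(x*y) - 4*x*cos(x*z) - 5*y*sin(y*z), -3*y*exp(x*y) - 4*exp(x + z), -4*y**3 + 4*z*cos(x*z) + sin(y) + 4*cos(x))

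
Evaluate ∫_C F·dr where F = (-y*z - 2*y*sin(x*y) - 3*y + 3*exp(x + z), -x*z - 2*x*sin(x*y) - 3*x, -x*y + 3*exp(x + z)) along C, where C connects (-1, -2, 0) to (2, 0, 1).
-3*exp(-1) - 2*cos(2) + 8 + 3*exp(3)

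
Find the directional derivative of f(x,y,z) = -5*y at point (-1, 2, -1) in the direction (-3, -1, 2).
5*sqrt(14)/14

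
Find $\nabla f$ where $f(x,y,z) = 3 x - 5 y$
(3, -5, 0)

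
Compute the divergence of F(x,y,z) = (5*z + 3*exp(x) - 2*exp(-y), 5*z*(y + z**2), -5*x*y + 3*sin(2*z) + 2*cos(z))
5*z + 3*exp(x) - 2*sin(z) + 6*cos(2*z)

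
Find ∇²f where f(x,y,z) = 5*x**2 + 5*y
10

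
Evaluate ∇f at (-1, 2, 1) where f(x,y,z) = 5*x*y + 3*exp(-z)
(10, -5, -3*exp(-1))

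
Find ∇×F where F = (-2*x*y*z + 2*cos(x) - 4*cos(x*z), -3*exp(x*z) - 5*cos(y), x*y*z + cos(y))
(x*z + 3*x*exp(x*z) - sin(y), -2*x*y + 4*x*sin(x*z) - y*z, z*(2*x - 3*exp(x*z)))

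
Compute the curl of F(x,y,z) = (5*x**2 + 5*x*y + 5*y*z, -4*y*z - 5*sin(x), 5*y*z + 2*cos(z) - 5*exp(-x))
(4*y + 5*z, 5*y - 5*exp(-x), -5*x - 5*z - 5*cos(x))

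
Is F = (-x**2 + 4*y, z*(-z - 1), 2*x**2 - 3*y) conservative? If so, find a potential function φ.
No, ∇×F = (2*z - 2, -4*x, -4) ≠ 0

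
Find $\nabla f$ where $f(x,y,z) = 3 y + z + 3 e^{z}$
(0, 3, 3*exp(z) + 1)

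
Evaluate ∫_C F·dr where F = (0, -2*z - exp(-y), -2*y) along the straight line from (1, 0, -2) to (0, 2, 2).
-9 + exp(-2)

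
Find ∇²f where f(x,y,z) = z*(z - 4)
2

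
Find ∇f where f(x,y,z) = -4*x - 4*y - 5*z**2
(-4, -4, -10*z)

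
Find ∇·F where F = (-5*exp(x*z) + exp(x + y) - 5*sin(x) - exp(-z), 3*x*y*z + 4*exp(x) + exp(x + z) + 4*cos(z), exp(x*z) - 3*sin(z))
3*x*z + x*exp(x*z) - 5*z*exp(x*z) + exp(x + y) - 5*cos(x) - 3*cos(z)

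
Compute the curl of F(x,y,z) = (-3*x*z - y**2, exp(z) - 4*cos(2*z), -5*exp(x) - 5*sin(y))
(-exp(z) - 8*sin(2*z) - 5*cos(y), -3*x + 5*exp(x), 2*y)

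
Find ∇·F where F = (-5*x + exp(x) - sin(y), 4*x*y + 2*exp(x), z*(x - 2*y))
5*x - 2*y + exp(x) - 5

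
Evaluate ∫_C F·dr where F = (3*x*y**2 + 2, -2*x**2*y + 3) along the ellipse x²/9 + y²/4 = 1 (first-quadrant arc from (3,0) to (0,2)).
-45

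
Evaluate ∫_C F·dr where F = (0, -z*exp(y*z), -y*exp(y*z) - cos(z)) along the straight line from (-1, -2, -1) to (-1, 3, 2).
-exp(6) - sin(2) - sin(1) + exp(2)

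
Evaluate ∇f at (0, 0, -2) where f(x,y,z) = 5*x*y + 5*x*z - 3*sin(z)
(-10, 0, -3*cos(2))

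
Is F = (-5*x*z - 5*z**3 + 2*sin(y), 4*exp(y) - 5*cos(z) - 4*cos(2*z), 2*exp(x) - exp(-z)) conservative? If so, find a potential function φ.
No, ∇×F = (-(16*cos(z) + 5)*sin(z), -5*x - 15*z**2 - 2*exp(x), -2*cos(y)) ≠ 0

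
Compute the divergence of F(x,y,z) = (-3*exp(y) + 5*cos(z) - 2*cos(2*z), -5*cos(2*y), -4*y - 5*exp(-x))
10*sin(2*y)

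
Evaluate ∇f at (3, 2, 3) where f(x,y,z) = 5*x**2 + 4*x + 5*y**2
(34, 20, 0)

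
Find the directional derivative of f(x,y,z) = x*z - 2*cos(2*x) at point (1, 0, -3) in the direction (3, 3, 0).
sqrt(2)*(-3 + 4*sin(2))/2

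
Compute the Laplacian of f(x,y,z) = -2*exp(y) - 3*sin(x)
-2*exp(y) + 3*sin(x)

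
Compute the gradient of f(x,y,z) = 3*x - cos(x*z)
(z*sin(x*z) + 3, 0, x*sin(x*z))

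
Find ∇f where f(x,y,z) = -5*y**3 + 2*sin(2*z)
(0, -15*y**2, 4*cos(2*z))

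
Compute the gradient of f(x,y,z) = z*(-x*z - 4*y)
(-z**2, -4*z, -2*x*z - 4*y)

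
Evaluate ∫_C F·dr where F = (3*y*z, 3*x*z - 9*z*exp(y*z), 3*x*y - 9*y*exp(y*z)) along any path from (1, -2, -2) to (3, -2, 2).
-48 + 18*sinh(4)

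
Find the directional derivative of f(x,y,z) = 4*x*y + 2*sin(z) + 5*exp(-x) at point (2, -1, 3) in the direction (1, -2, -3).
-sqrt(14)*(6*exp(2)*cos(3) + 5 + 20*exp(2))*exp(-2)/14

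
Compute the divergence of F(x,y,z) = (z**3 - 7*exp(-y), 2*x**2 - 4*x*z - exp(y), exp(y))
-exp(y)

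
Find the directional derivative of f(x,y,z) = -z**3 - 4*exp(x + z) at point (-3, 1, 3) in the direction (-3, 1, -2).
37*sqrt(14)/7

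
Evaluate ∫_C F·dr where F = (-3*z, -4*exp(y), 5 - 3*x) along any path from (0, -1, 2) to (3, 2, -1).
-4*exp(2) - 6 + 4*exp(-1)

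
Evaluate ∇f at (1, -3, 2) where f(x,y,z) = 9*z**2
(0, 0, 36)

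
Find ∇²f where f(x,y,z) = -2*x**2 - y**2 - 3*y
-6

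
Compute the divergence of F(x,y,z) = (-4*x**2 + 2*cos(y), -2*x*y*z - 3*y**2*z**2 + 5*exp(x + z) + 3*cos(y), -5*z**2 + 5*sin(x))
-2*x*z - 8*x - 6*y*z**2 - 10*z - 3*sin(y)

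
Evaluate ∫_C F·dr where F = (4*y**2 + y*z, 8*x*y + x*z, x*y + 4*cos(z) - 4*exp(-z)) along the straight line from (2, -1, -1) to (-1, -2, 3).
4*((-5 - E + sin(3) + sin(1))*exp(3) + 1)*exp(-3)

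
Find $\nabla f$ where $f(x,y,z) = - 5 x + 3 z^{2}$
(-5, 0, 6*z)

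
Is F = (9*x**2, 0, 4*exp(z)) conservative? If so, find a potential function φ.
Yes, F is conservative. φ = 3*x**3 + 4*exp(z)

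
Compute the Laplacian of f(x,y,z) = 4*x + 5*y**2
10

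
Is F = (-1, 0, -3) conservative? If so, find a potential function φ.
Yes, F is conservative. φ = -x - 3*z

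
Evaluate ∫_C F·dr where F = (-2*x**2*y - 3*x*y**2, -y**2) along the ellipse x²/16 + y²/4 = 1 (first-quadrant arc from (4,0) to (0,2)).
136/3 + 16*pi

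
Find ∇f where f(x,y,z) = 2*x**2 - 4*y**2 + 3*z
(4*x, -8*y, 3)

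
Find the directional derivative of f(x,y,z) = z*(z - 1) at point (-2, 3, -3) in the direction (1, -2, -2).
14/3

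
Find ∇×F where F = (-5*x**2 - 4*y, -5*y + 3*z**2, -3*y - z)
(-6*z - 3, 0, 4)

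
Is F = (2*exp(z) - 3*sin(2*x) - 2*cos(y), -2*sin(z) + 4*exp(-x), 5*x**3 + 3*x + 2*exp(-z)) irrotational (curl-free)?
No, ∇×F = (2*cos(z), -15*x**2 + 2*exp(z) - 3, -2*sin(y) - 4*exp(-x))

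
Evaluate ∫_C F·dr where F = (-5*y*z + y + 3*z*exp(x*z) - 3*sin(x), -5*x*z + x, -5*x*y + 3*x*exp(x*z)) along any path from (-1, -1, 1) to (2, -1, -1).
-8 - 3*cos(1) + 3*cos(2) - 3*exp(-1) + 3*exp(-2)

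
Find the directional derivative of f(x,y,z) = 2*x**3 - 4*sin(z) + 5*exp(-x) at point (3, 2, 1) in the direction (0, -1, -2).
8*sqrt(5)*cos(1)/5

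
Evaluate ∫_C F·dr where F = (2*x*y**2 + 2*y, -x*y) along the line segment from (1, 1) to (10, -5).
888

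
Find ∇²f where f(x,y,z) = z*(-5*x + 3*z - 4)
6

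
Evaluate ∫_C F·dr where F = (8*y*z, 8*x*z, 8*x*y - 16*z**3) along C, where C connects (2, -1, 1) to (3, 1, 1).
40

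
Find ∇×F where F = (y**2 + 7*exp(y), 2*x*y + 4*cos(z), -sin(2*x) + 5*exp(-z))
(4*sin(z), 2*cos(2*x), -7*exp(y))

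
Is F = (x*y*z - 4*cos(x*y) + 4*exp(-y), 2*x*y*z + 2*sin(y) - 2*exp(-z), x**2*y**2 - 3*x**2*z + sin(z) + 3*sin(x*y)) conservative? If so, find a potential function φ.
No, ∇×F = ((x*(2*x*y - 2*y + 3*cos(x*y))*exp(z) - 2)*exp(-z), -2*x*y**2 + x*y + 6*x*z - 3*y*cos(x*y), -x*z - 4*x*sin(x*y) + 2*y*z + 4*exp(-y)) ≠ 0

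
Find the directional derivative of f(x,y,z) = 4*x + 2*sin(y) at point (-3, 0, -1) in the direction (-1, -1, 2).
-sqrt(6)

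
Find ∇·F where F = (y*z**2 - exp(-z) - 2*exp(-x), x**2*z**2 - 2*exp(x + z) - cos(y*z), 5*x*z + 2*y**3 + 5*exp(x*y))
5*x + z*sin(y*z) + 2*exp(-x)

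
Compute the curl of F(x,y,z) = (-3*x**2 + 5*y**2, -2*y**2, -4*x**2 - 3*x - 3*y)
(-3, 8*x + 3, -10*y)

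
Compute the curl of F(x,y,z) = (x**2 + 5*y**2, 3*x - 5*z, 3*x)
(5, -3, 3 - 10*y)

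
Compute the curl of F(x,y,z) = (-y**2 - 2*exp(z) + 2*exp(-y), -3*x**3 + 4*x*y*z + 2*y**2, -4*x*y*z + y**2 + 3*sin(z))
(-4*x*y - 4*x*z + 2*y, 4*y*z - 2*exp(z), -9*x**2 + 4*y*z + 2*y + 2*exp(-y))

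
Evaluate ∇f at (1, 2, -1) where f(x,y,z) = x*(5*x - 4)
(6, 0, 0)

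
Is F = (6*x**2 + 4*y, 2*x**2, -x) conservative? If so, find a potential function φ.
No, ∇×F = (0, 1, 4*x - 4) ≠ 0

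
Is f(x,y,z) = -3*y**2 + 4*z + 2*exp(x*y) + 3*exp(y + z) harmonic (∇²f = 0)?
No, ∇²f = 2*x**2*exp(x*y) + 2*y**2*exp(x*y) + 6*exp(y + z) - 6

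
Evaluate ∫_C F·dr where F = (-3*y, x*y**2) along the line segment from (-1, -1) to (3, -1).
12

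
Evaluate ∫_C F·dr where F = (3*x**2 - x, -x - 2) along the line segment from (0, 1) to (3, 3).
31/2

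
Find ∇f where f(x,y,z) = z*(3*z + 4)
(0, 0, 6*z + 4)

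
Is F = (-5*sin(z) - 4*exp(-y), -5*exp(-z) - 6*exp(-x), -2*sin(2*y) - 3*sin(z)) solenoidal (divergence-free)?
No, ∇·F = -3*cos(z)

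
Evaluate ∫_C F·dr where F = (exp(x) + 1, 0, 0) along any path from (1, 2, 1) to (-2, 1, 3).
-3 - E + exp(-2)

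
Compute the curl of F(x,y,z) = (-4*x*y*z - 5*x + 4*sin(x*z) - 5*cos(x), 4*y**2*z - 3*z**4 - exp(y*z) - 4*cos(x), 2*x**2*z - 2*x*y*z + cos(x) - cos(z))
(-2*x*z - 4*y**2 + y*exp(y*z) + 12*z**3, -4*x*y - 4*x*z + 4*x*cos(x*z) + 2*y*z + sin(x), 4*x*z + 4*sin(x))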